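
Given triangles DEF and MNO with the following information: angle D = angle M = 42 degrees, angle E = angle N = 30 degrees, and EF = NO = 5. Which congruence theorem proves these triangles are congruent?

The given information provides:
angle D = angle M = 42 degrees, angle E = angle N = 30 degrees, and EF = NO = 5
This matches the AAS congruence theorem.
Two pairs of corresponding angles and a non-included side are equal (Angle-Angle-Side).

AAS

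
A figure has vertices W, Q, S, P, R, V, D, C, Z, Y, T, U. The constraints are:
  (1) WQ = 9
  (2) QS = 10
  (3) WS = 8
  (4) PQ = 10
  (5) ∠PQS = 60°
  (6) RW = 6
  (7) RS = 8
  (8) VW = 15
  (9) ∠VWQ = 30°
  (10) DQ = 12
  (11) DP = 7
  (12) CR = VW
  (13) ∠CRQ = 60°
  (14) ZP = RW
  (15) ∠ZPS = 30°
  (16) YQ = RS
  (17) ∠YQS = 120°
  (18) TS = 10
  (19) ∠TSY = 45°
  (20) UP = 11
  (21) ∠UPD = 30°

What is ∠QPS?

Step 1: By the law of cosines on triangle PQS: PS² = 10² + 10² − 2·10·10·cos(60°) = 100, so PS = 10.
Step 2: By the inverse law of cosines on triangle QPS: cos(∠QPS) = (10² + 10² − 10²) / (2·10·10) = 100/200 = 0.5, so ∠QPS = 60°.

Therefore, the measure of angle ∠QPS = 60°.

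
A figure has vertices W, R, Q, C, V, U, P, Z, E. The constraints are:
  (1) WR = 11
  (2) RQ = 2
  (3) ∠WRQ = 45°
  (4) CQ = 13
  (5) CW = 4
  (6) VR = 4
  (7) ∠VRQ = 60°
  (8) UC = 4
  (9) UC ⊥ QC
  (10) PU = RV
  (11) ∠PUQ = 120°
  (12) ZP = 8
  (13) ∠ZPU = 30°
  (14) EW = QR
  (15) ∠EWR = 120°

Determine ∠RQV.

Step 1: By the law of cosines on triangle QRV: QV² = 2² + 4² − 2·2·4·cos(60°) = 12, so QV = 2·√3.
Step 2: By the inverse law of cosines on triangle RQV: cos(∠RQV) = (2² + (2·√3)² − 4²) / (2·2·2·√3) = 0/13.86 = 0, so ∠RQV = 90°.

Therefore, the measure of angle ∠RQV = 90°.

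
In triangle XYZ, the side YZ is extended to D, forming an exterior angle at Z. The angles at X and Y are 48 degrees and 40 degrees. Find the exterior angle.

Exterior angle = 48 + 40 = 88 degrees (exterior angle theorem).

88 degrees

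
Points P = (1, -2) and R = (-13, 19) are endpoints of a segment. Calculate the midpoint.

M = ((x₁ + x₂)/2, (y₁ + y₂)/2)
= ((1 + -13)/2, (-2 + 19)/2)
= (-12/2, 17/2) = (-6, 17/2)

(-6, 17/2)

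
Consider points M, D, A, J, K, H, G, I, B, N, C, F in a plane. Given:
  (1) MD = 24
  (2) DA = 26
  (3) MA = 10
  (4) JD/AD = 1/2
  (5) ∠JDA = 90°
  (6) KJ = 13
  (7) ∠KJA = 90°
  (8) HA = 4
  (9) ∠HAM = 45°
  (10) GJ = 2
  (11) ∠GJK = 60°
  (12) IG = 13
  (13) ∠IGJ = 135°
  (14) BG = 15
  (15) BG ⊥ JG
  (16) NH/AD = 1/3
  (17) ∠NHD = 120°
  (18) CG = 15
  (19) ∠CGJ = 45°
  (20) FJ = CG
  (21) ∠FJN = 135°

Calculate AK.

From the given relations: JD = 1/2·AD = 1/2·26 = 13.
Step 1: By the law of cosines on triangle JDA: JA² = 13² + 26² − 2·13·26·cos(90°) = 845, so JA = 13·√5.
Step 2: By the law of cosines on triangle AJK: AK² = (13·√5)² + 13² − 2·13·√5·13·cos(90°) = 1014, so AK = 13·√6.

Therefore, the length of AK = 13·√6.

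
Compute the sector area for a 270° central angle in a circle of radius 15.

Sector area = πr² × θ/360
= π × 15² × 3/4
= π × 225 × 3/4
= 675*pi/4

675*pi/4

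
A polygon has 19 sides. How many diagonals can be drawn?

Each of the 19 vertices connects to 16 non-adjacent vertices via diagonals.
Total connections = 19 × 16 = 304, but each diagonal is counted twice.
Number of diagonals = 304 / 2 = 152.

152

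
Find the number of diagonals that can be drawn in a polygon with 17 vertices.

The number of diagonals in an n-gon is n(n - 3)/2.
For n = 17: 17(17 - 3)/2 = 17 × 14 / 2 = 119.

119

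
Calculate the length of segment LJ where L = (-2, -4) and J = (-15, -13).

d = sqrt((-13)^2 + (-9)^2) = sqrt(250) = 5*sqrt(10)

5*sqrt(10)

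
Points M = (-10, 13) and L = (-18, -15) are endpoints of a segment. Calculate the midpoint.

M = ((x₁ + x₂)/2, (y₁ + y₂)/2)
= ((-10 + -18)/2, (13 + -15)/2)
= (-28/2, -2/2) = (-14, -1)

(-14, -1)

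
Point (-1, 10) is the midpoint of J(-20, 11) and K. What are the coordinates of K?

Using the midpoint formula: M = ((x1 + x2)/2, (y1 + y2)/2)
We know M = (-1, 10) and J = (-20, 11)
For x: -1 = (-20 + x2)/2, so x2 = 2*-1 - -20 = 18
For y: 10 = (11 + y2)/2, so y2 = 2*10 - 11 = 9
K = (18, 9)

(18, 9)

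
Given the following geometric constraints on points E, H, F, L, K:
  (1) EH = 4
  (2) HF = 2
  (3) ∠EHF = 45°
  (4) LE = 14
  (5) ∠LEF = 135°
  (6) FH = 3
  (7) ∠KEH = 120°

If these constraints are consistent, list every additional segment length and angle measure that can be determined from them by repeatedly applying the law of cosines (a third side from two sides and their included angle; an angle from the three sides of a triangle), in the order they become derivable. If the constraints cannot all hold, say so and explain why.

These constraints are not satisfiable: (2) HF = 2 and (6) FH = 3 assign two different lengths to the same segment. No planar figure meets all of them, so nothing further can be derived.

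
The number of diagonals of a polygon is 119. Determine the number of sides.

Using d = n(n - 3)/2, we solve 119 = n(n - 3)/2.
So n(n - 3) = 238.
Testing n = 17: 17 * 14 = 238 = 238. Correct.
The polygon has 17 sides.

17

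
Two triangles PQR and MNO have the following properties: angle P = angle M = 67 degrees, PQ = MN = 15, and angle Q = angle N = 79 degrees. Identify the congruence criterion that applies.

The given information provides:
angle P = angle M = 67 degrees, PQ = MN = 15, and angle Q = angle N = 79 degrees
This matches the ASA congruence theorem.
Two pairs of corresponding angles and the included side are equal (Angle-Side-Angle).

ASA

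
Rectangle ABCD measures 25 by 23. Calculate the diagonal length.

d = sqrt(25^2 + 23^2) = sqrt(1154)

sqrt(1154)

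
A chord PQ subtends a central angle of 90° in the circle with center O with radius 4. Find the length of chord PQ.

Chord = 2(4) sin(45°) = 4*sqrt(2)

4*sqrt(2)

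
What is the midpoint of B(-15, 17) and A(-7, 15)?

The midpoint is the average of the coordinates:
x: (-15 + -7)/2 = -11
y: (17 + 15)/2 = 16
Midpoint = (-11, 16)

(-11, 16)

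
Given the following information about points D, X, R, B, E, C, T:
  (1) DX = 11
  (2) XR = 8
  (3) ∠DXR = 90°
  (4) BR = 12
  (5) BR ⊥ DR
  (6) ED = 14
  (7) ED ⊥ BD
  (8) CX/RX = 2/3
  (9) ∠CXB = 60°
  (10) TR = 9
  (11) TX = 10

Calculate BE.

Step 1: By the law of cosines on triangle DXR: DR² = 11² + 8² − 2·11·8·cos(90°) = 185, so DR = √185.
Step 2: By the law of cosines on triangle BRD: BD² = 12² + √185² − 2·12·√185·cos(90°) = 329, so BD ≈ 18.14.
Step 3: By the law of cosines on triangle BDE: BE² = 18.14² + 14² − 2·18.14·14·cos(90°) = 525, so BE = 5·√21.

Therefore, the length of BE = 5·√21.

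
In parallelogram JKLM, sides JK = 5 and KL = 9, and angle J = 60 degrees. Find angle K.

Opposite sides of a parallelogram are parallel, so consecutive angles form co-interior angles on a transversal.
Co-interior angles sum to 180°, giving angle K = 180 - 60 = 120 degrees.

120 degrees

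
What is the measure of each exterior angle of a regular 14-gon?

Each exterior angle of a regular n-gon is 360 / n.
For n = 14: 360 / 14 = 180/7 degrees.

180/7 degrees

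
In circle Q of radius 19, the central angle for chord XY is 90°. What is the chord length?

Chord = 2(19) sin(45°) = 19*sqrt(2)

19*sqrt(2)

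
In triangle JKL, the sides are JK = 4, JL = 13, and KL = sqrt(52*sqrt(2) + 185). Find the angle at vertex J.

When all three sides of a triangle are known, the law of cosines can be rearranged to find any angle.
cos(C) = (a² + b² - c²) / (2ab) gives cos(J) = -sqrt(2)/2.
Taking the inverse cosine: J = 135°.

135°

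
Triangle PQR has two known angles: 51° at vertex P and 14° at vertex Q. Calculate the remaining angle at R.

angle R = 180 - 51 - 14 = 115 degrees.

115 degrees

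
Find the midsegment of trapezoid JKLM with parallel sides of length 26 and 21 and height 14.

The midsegment (median) of a trapezoid connects the midpoints of the non-parallel sides.
Its length is the average of the two bases: (26 + 21) / 2 = 47/2.

47/2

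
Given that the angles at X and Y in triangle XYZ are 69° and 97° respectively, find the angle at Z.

The interior angles sum to 180°: angle Z = 180 - 69 - 97 = 14°.
The triangle is obtuse (angles 69°, 97°, 14°).

14 degrees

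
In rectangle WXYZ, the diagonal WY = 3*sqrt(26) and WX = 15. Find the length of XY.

The diagonal of a rectangle forms a right triangle with the two sides.
Rearranging the Pythagorean theorem: missing side = sqrt(d^2 - known^2).
= sqrt(234 - 225) = sqrt(9) = 3.

3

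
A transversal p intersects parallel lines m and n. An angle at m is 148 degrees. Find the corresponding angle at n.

Corresponding angles are equal: 148 degrees.

148 degrees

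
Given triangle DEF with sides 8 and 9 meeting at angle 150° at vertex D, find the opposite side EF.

By the law of cosines: EF^2 = DE^2 + DF^2 - 2*DE*DF*cos(D)
EF^2 = 8^2 + 9^2 - 2*8*9*cos(150°)
EF^2 = 64 + 81 - 144*(-sqrt(3)/2)
EF^2 = 72*sqrt(3) + 145
EF = sqrt(72*sqrt(3) + 145)

sqrt(72*sqrt(3) + 145)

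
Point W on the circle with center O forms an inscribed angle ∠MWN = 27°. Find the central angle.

By the inscribed angle theorem, the central angle is twice the inscribed angle.
Central angle = 2 × 27° = 54°

54°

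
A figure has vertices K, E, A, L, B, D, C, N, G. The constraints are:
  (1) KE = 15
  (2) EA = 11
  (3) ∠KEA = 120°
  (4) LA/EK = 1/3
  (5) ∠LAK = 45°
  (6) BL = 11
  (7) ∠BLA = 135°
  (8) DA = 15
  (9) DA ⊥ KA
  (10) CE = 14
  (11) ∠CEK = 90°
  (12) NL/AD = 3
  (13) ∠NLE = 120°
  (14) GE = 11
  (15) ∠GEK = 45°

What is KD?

Step 1: By the law of cosines on triangle KEA: KA² = 15² + 11² − 2·15·11·cos(120°) = 511, so KA ≈ 22.61.
Step 2: By the law of cosines on triangle KAD: KD² = 22.61² + 15² − 2·22.61·15·cos(90°) = 736, so KD = 4·√46.

Therefore, the length of KD = 4·√46.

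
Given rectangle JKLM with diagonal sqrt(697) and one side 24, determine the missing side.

Using the Pythagorean theorem: d^2 = a^2 + b^2
b^2 = d^2 - a^2
b^2 = 697 - 576
b^2 = 121
b = sqrt(121) = 11

11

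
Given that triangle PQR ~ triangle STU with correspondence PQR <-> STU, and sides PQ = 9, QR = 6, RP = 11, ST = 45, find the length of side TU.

k = 45/9 = 5. TU = 5 * 6 = 30.

30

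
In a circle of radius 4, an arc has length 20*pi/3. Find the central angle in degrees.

θ = 360 × 20*pi/3 / (2π × 4) = 300° (rearranging arc length formula).

300°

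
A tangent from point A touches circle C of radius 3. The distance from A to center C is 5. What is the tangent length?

tangent = √(d² - r²) = √(5² - 3²) = √(25 - 9) = √16 = 4

4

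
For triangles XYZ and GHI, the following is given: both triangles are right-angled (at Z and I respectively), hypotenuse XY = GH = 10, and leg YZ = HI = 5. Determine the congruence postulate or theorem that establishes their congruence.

The given information matches HL: The hypotenuse and one leg of two right triangles are equal (Hypotenuse-Leg).

HL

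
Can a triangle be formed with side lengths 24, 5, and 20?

Sort the sides: 5, 20, 24.
It suffices to check that the sum of the two smallest exceeds the largest:
5 + 20 = 25 > 24. ✓
Yes, a valid triangle can be formed.

Yes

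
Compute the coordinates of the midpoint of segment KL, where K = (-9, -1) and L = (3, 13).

M = ((x₁ + x₂)/2, (y₁ + y₂)/2)
= ((-9 + 3)/2, (-1 + 13)/2)
= (-6/2, 12/2) = (-3, 6)

(-3, 6)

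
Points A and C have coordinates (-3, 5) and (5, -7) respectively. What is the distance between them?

The horizontal distance is |5 - -3| = 8 and the vertical distance is |-7 - 5| = 12.
By the Pythagorean theorem, d = sqrt(8^2 + 12^2) = sqrt(208) = 4*sqrt(13).

4*sqrt(13)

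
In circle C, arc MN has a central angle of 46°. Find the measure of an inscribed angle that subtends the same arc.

By the inscribed angle theorem, the inscribed angle is half the central angle.
Inscribed angle = 46° / 2 = 23°

23°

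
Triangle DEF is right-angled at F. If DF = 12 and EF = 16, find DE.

In a right triangle, the square of the hypotenuse equals the sum of the squares of the two legs.
The legs are 12 and 16, so the hypotenuse = sqrt(144 + 256) = sqrt(400) = 20.

20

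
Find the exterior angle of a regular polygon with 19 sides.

Each exterior angle of a regular n-gon is 360 / n.
For n = 19: 360 / 19 = 360/19 degrees.

360/19 degrees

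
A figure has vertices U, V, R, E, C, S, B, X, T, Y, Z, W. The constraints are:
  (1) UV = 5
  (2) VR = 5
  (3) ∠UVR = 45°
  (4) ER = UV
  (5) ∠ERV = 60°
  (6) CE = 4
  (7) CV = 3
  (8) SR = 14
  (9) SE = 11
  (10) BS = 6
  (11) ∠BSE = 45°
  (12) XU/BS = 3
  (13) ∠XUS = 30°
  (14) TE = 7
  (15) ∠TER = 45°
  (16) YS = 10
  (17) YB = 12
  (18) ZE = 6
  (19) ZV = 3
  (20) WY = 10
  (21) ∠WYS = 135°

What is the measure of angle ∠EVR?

From the given relations: ER = UV = 5.
Step 1: By the law of cosines on triangle VRE: VE² = 5² + 5² − 2·5·5·cos(60°) = 25, so VE = 5.
Step 2: By the inverse law of cosines on triangle EVR: cos(∠EVR) = (5² + 5² − 5²) / (2·5·5) = 25/50 = 0.5, so ∠EVR = 60°.

Therefore, the measure of angle ∠EVR = 60°.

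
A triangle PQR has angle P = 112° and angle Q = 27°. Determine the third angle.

By the triangle angle sum property, the three interior angles of any triangle add up to 180°.
We know angle P = 112° and angle Q = 27°, so their sum is 139°.
Therefore angle R = 180° - 139° = 41°.

41 degrees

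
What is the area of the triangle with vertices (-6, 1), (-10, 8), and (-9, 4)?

The Shoelace formula computes the area from vertex coordinates by summing cross products.
For vertices (-6,1), (-10,8), (-9,4):
Signed sum = -6*8 - -10*1 + -10*4 - -9*8 + -9*1 - -6*4
= -38 + 32 + 15 = 9
Area = (1/2)|9| = 9/2.

9/2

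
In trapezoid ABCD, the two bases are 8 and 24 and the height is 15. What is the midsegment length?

The midsegment (median) of a trapezoid connects the midpoints of the non-parallel sides.
Its length is the average of the two bases: (8 + 24) / 2 = 16.

16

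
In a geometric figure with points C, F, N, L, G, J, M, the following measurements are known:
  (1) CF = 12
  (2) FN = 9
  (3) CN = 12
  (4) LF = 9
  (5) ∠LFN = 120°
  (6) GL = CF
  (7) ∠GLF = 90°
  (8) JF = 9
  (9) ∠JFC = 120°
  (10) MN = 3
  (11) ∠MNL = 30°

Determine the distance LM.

Step 1: By the law of cosines on triangle LFN: LN² = 9² + 9² − 2·9·9·cos(120°) = 243, so LN = 9·√3.
Step 2: By the law of cosines on triangle LNM: LM² = (9·√3)² + 3² − 2·9·√3·3·cos(30°) = 171, so LM = 3·√19.

Therefore, the length of LM = 3·√19.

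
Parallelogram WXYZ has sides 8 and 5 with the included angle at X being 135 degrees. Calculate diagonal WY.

Using the law of cosines:
d^2 = 8^2 + 5^2 - 2(8)(5)cos(135 degrees)
d^2 = 64 + 25 - 80*-sqrt(2)/2
d^2 = 40*sqrt(2) + 89
d = sqrt(40*sqrt(2) + 89)

sqrt(40*sqrt(2) + 89)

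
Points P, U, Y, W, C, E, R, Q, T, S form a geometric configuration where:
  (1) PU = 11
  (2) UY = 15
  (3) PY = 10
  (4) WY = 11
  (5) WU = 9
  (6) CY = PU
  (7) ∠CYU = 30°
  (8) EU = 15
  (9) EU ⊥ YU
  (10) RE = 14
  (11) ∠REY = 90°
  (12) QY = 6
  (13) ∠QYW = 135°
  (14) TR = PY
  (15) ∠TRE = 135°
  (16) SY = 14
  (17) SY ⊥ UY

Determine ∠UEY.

Step 1: By the law of cosines on triangle EUY: EY² = 15² + 15² − 2·15·15·cos(90°) = 450, so EY = 15·√2.
Step 2: By the inverse law of cosines on triangle UEY: cos(∠UEY) = (15² + (15·√2)² − 15²) / (2·15·15·√2) = 450/636.4 = 0.7071, so ∠UEY = 45°.

Therefore, the measure of angle ∠UEY = 45°.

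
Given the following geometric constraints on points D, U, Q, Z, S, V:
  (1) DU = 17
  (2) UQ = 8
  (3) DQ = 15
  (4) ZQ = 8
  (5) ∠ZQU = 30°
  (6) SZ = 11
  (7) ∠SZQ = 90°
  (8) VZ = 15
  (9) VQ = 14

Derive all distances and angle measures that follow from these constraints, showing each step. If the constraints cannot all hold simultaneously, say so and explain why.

The constraints are consistent.

Step 1: From UQ = 8, QZ = 8, and ∠UQZ = 30°, by the law of cosines:
  UZ² = UQ² + QZ² - 2·UQ·QZ·cos(30°) = 64 + 64 - 110.9 = 17.15
  UZ ≈ 4.14

Step 2: From QZ = 8, ZS = 11, and ∠QZS = 90°, by the law of cosines:
  QS² = QZ² + ZS² - 2·QZ·ZS·cos(90°) = 64 + 121 - 0 = 185
  QS = √185

Step 3: From DQ = 15, DU = 17, QU = 8, by the inverse law of cosines:
  cos(∠QDU) = (DQ² + DU² - QU²) / (2·DQ·DU)
  ∠QDU = 28.07°

Step 4: From UD = 17, UQ = 8, DQ = 15, by the inverse law of cosines:
  cos(∠DUQ) = (UD² + UQ² - DQ²) / (2·UD·UQ)
  ∠DUQ = 61.93°

Step 5: From QD = 15, QU = 8, DU = 17, by the inverse law of cosines:
  cos(∠DQU) = (QD² + QU² - DU²) / (2·QD·QU)
  ∠DQU = 90°

Step 6: From QV = 14, QZ = 8, VZ = 15, by the inverse law of cosines:
  cos(∠VQZ) = (QV² + QZ² - VZ²) / (2·QV·QZ)
  ∠VQZ = 81.01°

Step 7: From ZQ = 8, ZV = 15, QV = 14, by the inverse law of cosines:
  cos(∠QZV) = (ZQ² + ZV² - QV²) / (2·ZQ·ZV)
  ∠QZV = 67.2°

Step 8: From VQ = 14, VZ = 15, QZ = 8, by the inverse law of cosines:
  cos(∠QVZ) = (VQ² + VZ² - QZ²) / (2·VQ·VZ)
  ∠QVZ = 31.79°

Step 9: From UQ = 8, UZ = 4.14, QZ = 8, by the inverse law of cosines:
  cos(∠QUZ) = (UQ² + UZ² - QZ²) / (2·UQ·UZ)
  ∠QUZ = 75°

Step 10: From QS = √185, QZ = 8, SZ = 11, by the inverse law of cosines:
  cos(∠SQZ) = (QS² + QZ² - SZ²) / (2·QS·QZ)
  ∠SQZ = 53.97°

Step 11: From ZQ = 8, ZU = 4.14, QU = 8, by the inverse law of cosines:
  cos(∠QZU) = (ZQ² + ZU² - QU²) / (2·ZQ·ZU)
  ∠QZU = 75°

Step 12: From SQ = √185, SZ = 11, QZ = 8, by the inverse law of cosines:
  cos(∠QSZ) = (SQ² + SZ² - QZ²) / (2·SQ·SZ)
  ∠QSZ = 36.03°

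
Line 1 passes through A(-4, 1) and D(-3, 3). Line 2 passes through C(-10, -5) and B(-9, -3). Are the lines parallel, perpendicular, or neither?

Slope of line 1: m1 = (3 - 1)/(-3 - -4) = 2/1 = 2
Slope of line 2: m2 = (-3 - -5)/(-9 - -10) = 2/1 = 2
m1 = m2, so the lines are parallel.

Parallel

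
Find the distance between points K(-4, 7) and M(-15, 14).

The horizontal distance is |-15 - -4| = 11 and the vertical distance is |14 - 7| = 7.
By the Pythagorean theorem, d = sqrt(11^2 + 7^2) = sqrt(170).

sqrt(170)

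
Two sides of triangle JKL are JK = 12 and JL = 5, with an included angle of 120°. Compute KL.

By the law of cosines: KL^2 = JK^2 + JL^2 - 2*JK*JL*cos(J)
KL^2 = 12^2 + 5^2 - 2*12*5*cos(120°)
KL^2 = 144 + 25 - 120*(-1/2)
KL^2 = 229
KL = sqrt(229)

sqrt(229)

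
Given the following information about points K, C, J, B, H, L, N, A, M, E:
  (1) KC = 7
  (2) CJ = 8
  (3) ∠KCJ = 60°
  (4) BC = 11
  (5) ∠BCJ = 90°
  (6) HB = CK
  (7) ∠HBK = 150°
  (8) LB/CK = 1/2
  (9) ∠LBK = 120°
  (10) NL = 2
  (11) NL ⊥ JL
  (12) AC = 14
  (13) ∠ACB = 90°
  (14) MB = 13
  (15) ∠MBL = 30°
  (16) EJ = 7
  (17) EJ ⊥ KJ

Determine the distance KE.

Step 1: By the law of cosines on triangle JCK: JK² = 8² + 7² − 2·8·7·cos(60°) = 57, so JK = √57.
Step 2: By the law of cosines on triangle KJE: KE² = √57² + 7² − 2·√57·7·cos(90°) = 106, so KE = √106.

Therefore, the length of KE = √106.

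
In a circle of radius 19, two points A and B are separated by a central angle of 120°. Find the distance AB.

Chord = 2(19) sin(60°) = 19*sqrt(3)

19*sqrt(3)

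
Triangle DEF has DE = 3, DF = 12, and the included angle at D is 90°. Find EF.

By the law of cosines: EF^2 = DE^2 + DF^2 - 2*DE*DF*cos(D)
EF^2 = 3^2 + 12^2 - 2*3*12*cos(90°)
EF^2 = 9 + 144 - 72*(0)
EF^2 = 153
EF = 3*sqrt(17)

3*sqrt(17)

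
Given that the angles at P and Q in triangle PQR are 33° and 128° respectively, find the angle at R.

angle R = 180 - 33 - 128 = 19 degrees.

19 degrees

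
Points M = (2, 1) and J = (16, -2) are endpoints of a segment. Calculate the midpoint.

The midpoint is the average of the coordinates:
x: (2 + 16)/2 = 9
y: (1 + -2)/2 = -1/2
Midpoint = (9, -1/2)

(9, -1/2)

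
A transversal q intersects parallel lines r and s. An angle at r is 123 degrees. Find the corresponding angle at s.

Corresponding angles formed by parallel lines and a transversal are equal.
The given angle is 123 degrees.
The corresponding angle = 123 degrees.

123 degrees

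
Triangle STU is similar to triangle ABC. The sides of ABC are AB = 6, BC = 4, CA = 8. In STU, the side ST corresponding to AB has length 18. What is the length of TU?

Since the triangles are similar, the ratio of corresponding sides is constant.
Scale factor k = ST / AB = 18 / 6 = 3
TU = k * BC = 3 * 4 = 12

12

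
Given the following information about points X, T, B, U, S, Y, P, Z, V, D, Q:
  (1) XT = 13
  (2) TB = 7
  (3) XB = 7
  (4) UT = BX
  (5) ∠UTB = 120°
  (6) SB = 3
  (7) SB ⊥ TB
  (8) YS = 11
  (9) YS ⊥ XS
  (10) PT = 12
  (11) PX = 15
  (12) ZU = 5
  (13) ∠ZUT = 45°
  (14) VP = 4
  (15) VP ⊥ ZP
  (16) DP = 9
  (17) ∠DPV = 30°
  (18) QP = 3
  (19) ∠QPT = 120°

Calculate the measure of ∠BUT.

From the given relations: UT = BX = 7.
Step 1: By the law of cosines on triangle UTB: UB² = 7² + 7² − 2·7·7·cos(120°) = 147, so UB = 7·√3.
Step 2: By the inverse law of cosines on triangle BUT: cos(∠BUT) = ((7·√3)² + 7² − 7²) / (2·7·√3·7) = 147/169.74 = 0.866, so ∠BUT = 30°.

Therefore, the measure of angle ∠BUT = 30°.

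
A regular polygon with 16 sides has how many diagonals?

Total line segments between 16 vertices = C(16,2) = 120.
Subtract the 16 sides: 120 - 16 = 104 diagonals.

104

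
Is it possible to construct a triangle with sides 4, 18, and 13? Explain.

Check the triangle inequality: 4 + 13 = 17 ≤ 18.
Since the sum of two sides does not exceed the third, no triangle can be formed.

No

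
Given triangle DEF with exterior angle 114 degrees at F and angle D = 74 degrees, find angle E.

The exterior angle theorem states that an exterior angle equals the sum of the two non-adjacent interior angles.
So 114 = 74 + angle E, which gives angle E = 114 - 74 = 40 degrees.

40 degrees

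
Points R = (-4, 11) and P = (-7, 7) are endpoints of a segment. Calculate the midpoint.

The midpoint is the point halfway along the segment.
Move half the horizontal distance: -4 + (-7 - -4)/2 = -4 + -3/2 = -11/2
Move half the vertical distance: 11 + (7 - 11)/2 = 11 + -4/2 = 9
Midpoint = (-11/2, 9)

(-11/2, 9)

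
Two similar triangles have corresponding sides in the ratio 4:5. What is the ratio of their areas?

The ratio of areas of similar triangles equals the square of the side ratio.
Side ratio = 4:5
Area ratio = (4/5)^2 = 16/25 = 16:25

16:25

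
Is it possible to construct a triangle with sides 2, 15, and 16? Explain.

Sort the sides: 2, 15, 16.
It suffices to check that the sum of the two smallest exceeds the largest:
2 + 15 = 17 > 16. ✓
Yes, a valid triangle can be formed.

Yes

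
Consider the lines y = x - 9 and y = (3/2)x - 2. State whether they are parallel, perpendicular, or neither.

Slope of line 1: m1 = 1
Slope of line 2: m2 = 3/2
m1 != m2 (1 != 3/2), so not parallel.
m1 * m2 = (1) * (3/2) = 3/2 != -1, so not perpendicular.
The lines are neither parallel nor perpendicular.

Neither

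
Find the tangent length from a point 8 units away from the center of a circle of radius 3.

Let T be the point of tangency. Then CT ⊥ MT (radius ⊥ tangent).
In right triangle CTM: CM² = CT² + MT²
8² = 3² + MT²
MT² = 55, MT = sqrt(55)

sqrt(55)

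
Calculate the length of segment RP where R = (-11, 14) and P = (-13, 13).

d = sqrt((-2)^2 + (-1)^2) = sqrt(5)

sqrt(5)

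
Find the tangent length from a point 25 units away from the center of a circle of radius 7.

Let T be the point of tangency. Then OT ⊥ AT (radius ⊥ tangent).
In right triangle OTA: OA² = OT² + AT²
25² = 7² + AT²
AT² = 576, AT = 24

24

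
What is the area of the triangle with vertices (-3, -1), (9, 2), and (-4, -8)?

Shoelace: Area = (1/2)|-3(2--8) + 9(-8--1) + -4(-1-2)| = (1/2)(81) = 81/2

81/2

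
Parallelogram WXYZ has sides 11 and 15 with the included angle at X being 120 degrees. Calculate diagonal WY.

Using the law of cosines:
d^2 = 11^2 + 15^2 - 2(11)(15)cos(120 degrees)
d^2 = 121 + 225 - 330*-1/2
d^2 = 511
d = sqrt(511)

sqrt(511)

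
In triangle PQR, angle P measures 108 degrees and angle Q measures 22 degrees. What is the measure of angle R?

angle R = 180 - 108 - 22 = 50 degrees.

50 degrees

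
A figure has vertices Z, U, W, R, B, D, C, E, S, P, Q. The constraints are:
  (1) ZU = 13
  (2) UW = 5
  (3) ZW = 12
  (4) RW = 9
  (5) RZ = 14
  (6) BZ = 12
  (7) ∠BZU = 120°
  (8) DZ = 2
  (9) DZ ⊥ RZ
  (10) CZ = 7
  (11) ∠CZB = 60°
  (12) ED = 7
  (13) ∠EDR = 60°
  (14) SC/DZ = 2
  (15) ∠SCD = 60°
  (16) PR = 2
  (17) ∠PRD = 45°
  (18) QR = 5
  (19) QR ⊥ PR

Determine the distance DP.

Step 1: By the law of cosines on triangle DZR: DR² = 2² + 14² − 2·2·14·cos(90°) = 200, so DR = 10·√2.
Step 2: By the law of cosines on triangle DRP: DP² = (10·√2)² + 2² − 2·10·√2·2·cos(45°) = 164, so DP = 2·√41.

Therefore, the length of DP = 2·√41.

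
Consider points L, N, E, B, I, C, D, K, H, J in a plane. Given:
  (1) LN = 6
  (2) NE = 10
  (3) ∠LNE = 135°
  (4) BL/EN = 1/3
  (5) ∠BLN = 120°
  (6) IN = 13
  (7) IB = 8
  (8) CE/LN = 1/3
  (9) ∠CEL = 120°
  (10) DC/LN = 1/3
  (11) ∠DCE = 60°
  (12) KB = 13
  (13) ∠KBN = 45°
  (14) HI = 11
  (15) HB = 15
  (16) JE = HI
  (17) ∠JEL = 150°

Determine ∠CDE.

From the given relations: DC = 1/3·LN = 1/3·6 = 2; CE = 1/3·LN = 1/3·6 = 2.
Step 1: By the law of cosines on triangle DCE: DE² = 2² + 2² − 2·2·2·cos(60°) = 4, so DE = 2.
Step 2: By the inverse law of cosines on triangle CDE: cos(∠CDE) = (2² + 2² − 2²) / (2·2·2) = 4/8 = 0.5, so ∠CDE = 60°.

Therefore, the measure of angle ∠CDE = 60°.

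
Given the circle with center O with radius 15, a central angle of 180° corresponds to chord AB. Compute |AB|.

Drop a perpendicular from the center to the chord, bisecting both the chord and the central angle.
Each half-chord = r sin(θ/2) = 15 sin(90°).
The full chord = 2 × 15 × sin(90°) = 30.

30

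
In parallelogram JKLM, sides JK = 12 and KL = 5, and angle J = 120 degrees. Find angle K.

Opposite sides of a parallelogram are parallel, so consecutive angles form co-interior angles on a transversal.
Co-interior angles sum to 180°, giving angle K = 180 - 120 = 60 degrees.

60 degrees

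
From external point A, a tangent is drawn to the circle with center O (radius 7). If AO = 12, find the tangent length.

The tangent, radius, and line from the external point to the center form a right triangle.
The right angle is where the tangent meets the radius.
By the Pythagorean theorem: tangent² + 7² = 12²
tangent² = 144 - 49 = 95
tangent = sqrt(95)

sqrt(95)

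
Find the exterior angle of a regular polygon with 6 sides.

Each exterior angle of a regular n-gon is 360 / n.
For n = 6: 360 / 6 = 60 degrees.

60 degrees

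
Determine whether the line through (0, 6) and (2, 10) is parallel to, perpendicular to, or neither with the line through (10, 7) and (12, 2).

Slope of line 1: m1 = (10 - 6)/(2 - 0) = 4/2 = 2
Slope of line 2: m2 = (2 - 7)/(12 - 10) = -5/2 = -5/2
m1 != m2 and m1*m2 = -5 != -1. Neither.

Neither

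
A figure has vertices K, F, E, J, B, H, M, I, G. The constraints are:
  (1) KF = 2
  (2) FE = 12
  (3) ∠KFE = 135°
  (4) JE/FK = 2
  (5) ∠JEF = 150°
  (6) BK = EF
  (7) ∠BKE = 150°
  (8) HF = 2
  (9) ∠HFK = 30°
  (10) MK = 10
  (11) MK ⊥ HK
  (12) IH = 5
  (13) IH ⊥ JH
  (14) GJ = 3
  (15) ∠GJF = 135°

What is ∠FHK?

Step 1: By the law of cosines on triangle HFK: HK² = 2² + 2² − 2·2·2·cos(30°) = 1.07, so HK ≈ 1.04.
Step 2: By the inverse law of cosines on triangle FHK: cos(∠FHK) = (2² + 1.04² − 2²) / (2·2·1.04) = 1.07/4.14 = 0.2588, so ∠FHK = 75°.

Therefore, the measure of angle ∠FHK = 75°.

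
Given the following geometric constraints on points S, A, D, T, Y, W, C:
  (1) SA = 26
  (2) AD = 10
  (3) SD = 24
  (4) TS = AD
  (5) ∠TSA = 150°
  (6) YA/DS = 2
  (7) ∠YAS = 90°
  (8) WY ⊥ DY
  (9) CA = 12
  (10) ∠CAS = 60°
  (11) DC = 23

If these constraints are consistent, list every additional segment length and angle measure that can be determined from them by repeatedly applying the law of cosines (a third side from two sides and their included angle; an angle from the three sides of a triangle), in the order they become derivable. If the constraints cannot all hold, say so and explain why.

These constraints are not satisfiable: by the triangle inequality in triangle ADC, (2) AD = 10 and (9) CA = 12 force DC ≤ 10 + 12 = 22, but (11) says DC = 23. No planar figure meets all of them, so nothing further can be derived.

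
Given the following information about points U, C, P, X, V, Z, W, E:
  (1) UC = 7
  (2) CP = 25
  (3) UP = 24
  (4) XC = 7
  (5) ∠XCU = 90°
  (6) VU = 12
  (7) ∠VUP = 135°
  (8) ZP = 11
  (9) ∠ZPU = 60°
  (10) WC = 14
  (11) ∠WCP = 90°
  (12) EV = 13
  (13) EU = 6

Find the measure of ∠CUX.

Step 1: By the law of cosines on triangle UCX: UX² = 7² + 7² − 2·7·7·cos(90°) = 98, so UX = 7·√2.
Step 2: By the inverse law of cosines on triangle CUX: cos(∠CUX) = (7² + (7·√2)² − 7²) / (2·7·7·√2) = 98/138.59 = 0.7071, so ∠CUX = 45°.

Therefore, the measure of angle ∠CUX = 45°.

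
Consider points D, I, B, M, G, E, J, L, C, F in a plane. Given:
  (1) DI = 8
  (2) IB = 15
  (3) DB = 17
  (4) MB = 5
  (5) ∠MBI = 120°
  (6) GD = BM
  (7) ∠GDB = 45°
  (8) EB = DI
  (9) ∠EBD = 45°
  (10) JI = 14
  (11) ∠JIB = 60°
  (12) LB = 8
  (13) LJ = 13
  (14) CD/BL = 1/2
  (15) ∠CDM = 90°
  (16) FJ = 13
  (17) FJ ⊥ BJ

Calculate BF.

Step 1: By the law of cosines on triangle BIJ: BJ² = 15² + 14² − 2·15·14·cos(60°) = 211, so BJ ≈ 14.53.
Step 2: By the law of cosines on triangle BJF: BF² = 14.53² + 13² − 2·14.53·13·cos(90°) = 380, so BF = 2·√95.

Therefore, the length of BF = 2·√95.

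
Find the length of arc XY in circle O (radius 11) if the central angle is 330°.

The full circumference is 2πr = 2π(11) = 22*pi.
The arc spans 330° out of 360°, which is a fraction of 11/12.
Arc length = 22*pi × 11/12 = 121*pi/6.

121*pi/6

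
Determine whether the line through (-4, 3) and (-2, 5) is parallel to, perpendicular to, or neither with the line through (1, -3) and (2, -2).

Slope of line 1: m1 = (5 - 3)/(-2 - -4) = 2/2 = 1
Slope of line 2: m2 = (-2 - -3)/(2 - 1) = 1/1 = 1
Two lines are parallel if and only if they have equal slopes (or both are vertical).
Here m1 = m2 = 1, confirming the lines are parallel.

Parallel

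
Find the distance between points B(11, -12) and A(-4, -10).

d = sqrt((-15)^2 + (2)^2) = sqrt(229)

sqrt(229)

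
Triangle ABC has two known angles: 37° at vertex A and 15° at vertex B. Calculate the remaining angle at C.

The interior angles sum to 180°: angle C = 180 - 37 - 15 = 128°.
The triangle is obtuse (angles 37°, 15°, 128°).

128 degrees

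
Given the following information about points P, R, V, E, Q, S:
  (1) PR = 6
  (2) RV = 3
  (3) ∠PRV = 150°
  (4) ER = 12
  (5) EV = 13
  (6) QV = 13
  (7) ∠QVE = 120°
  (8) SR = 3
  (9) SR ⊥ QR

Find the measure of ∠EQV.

Step 1: By the law of cosines on triangle QVE: QE² = 13² + 13² − 2·13·13·cos(120°) = 507, so QE = 13·√3.
Step 2: By the inverse law of cosines on triangle EQV: cos(∠EQV) = ((13·√3)² + 13² − 13²) / (2·13·√3·13) = 507/585.43 = 0.866, so ∠EQV = 30°.

Therefore, the measure of angle ∠EQV = 30°.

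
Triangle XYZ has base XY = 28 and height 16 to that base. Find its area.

Area = (1/2) * base * height
Area = (1/2) * 28 * 16
Area = 224

224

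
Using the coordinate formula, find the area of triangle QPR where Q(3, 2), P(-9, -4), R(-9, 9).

The Shoelace formula computes the area from vertex coordinates by summing cross products.
For vertices (3,2), (-9,-4), (-9,9):
Signed sum = 3*-4 - -9*2 + -9*9 - -9*-4 + -9*2 - 3*9
= 6 + -117 + -45 = -156
Area = (1/2)|-156| = 78.

78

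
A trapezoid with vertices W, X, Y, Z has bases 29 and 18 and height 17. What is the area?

Area = (29 + 18) * 17 / 2 = 799 / 2 = 799/2

799/2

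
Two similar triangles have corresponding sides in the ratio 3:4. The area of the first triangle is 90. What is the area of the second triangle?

For similar figures, the area ratio equals the square of the side ratio.
Side ratio (the first triangle to the second triangle) = 3:4, so area ratio = 3^2:4^2 = 9:16.
If the area of the first triangle is 90, then the area of the second triangle = 90 * (16/9) = 160.

160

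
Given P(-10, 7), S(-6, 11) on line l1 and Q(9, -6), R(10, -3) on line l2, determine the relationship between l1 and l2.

Slope of line 1: m1 = (11 - 7)/(-6 - -10) = 4/4 = 1
Slope of line 2: m2 = (-3 - -6)/(10 - 9) = 3/1 = 3
m1 != m2 (1 != 3), so not parallel.
m1 * m2 = (1) * (3) = 3 != -1, so not perpendicular.
The lines are neither parallel nor perpendicular.

Neither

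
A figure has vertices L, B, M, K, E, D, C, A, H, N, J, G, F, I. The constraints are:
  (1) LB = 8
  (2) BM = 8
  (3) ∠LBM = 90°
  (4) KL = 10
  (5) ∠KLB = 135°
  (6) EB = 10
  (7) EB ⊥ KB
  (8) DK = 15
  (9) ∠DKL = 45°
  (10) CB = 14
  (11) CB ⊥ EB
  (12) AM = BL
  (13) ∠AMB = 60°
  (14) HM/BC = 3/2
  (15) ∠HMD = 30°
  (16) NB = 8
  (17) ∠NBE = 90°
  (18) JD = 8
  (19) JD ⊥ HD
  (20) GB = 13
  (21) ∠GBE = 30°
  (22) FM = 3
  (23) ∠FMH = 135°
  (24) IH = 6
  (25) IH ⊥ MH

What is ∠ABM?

From the given relations: AM = BL = 8.
Step 1: By the law of cosines on triangle BMA: BA² = 8² + 8² − 2·8·8·cos(60°) = 64, so BA = 8.
Step 2: By the inverse law of cosines on triangle ABM: cos(∠ABM) = (8² + 8² − 8²) / (2·8·8) = 64/128 = 0.5, so ∠ABM = 60°.

Therefore, the measure of angle ∠ABM = 60°.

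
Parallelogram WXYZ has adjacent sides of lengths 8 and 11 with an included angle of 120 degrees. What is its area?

The area of a parallelogram equals the product of two adjacent sides times the sine of the included angle.
This is because the height equals 11 * sin(120°) = 11*sqrt(3)/2.
Area = 8 * 11*sqrt(3)/2 = 44*sqrt(3)

44*sqrt(3)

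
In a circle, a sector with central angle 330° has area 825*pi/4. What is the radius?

The sector covers 330°/360° = 11/12 of the full circle.
Full circle area = 825*pi/4 / 11/12 = 225*pi.
Since full area = πr², we get r² = 225*pi/π = 225, so r = 15.

15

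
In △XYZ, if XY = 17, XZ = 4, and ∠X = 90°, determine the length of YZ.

Since angle X = 90°, this is a right triangle and the law of cosines reduces to the Pythagorean theorem.
YZ^2 = 17^2 + 4^2 = 305
YZ = sqrt(305)

sqrt(305)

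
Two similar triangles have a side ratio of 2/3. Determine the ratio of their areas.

The ratio of areas of similar triangles equals the square of the side ratio.
Side ratio = 2:3
Area ratio = (2/3)^2 = 4/9 = 4:9

4:9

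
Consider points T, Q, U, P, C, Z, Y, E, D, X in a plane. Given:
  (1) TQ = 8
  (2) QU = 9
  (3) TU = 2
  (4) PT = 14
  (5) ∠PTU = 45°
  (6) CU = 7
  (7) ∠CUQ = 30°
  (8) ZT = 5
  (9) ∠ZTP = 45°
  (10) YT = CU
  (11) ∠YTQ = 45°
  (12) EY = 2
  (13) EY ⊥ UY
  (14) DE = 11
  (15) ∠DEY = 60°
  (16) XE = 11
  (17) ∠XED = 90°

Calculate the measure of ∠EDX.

Step 1: By the law of cosines on triangle DEX: DX² = 11² + 11² − 2·11·11·cos(90°) = 242, so DX = 11·√2.
Step 2: By the inverse law of cosines on triangle EDX: cos(∠EDX) = (11² + (11·√2)² − 11²) / (2·11·11·√2) = 242/342.24 = 0.7071, so ∠EDX = 45°.

Therefore, the measure of angle ∠EDX = 45°.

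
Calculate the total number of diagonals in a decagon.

Each of the 10 vertices connects to 7 non-adjacent vertices via diagonals.
Total connections = 10 × 7 = 70, but each diagonal is counted twice.
Number of diagonals = 70 / 2 = 35.

35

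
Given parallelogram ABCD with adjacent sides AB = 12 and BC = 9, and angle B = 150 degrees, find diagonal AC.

Law of cosines: d^2 = 12^2 + 9^2 - 2(12)(9)cos(150°) = 108*sqrt(3) + 225, so d = 3*sqrt(12*sqrt(3) + 25).

3*sqrt(12*sqrt(3) + 25)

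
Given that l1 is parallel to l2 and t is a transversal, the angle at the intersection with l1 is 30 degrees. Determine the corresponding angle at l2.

Corresponding angles formed by parallel lines and a transversal are equal.
The given angle is 30 degrees.
The corresponding angle = 30 degrees.

30 degrees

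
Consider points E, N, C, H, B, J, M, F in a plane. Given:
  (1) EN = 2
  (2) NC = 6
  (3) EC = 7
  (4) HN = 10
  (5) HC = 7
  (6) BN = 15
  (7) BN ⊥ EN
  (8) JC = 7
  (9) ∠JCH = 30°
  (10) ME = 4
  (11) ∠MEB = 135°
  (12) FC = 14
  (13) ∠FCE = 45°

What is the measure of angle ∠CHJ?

Step 1: By the law of cosines on triangle HCJ: HJ² = 7² + 7² − 2·7·7·cos(30°) = 13.13, so HJ ≈ 3.62.
Step 2: By the inverse law of cosines on triangle CHJ: cos(∠CHJ) = (7² + 3.62² − 7²) / (2·7·3.62) = 13.13/50.73 = 0.2588, so ∠CHJ = 75°.

Therefore, the measure of angle ∠CHJ = 75°.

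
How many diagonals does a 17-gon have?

Each of the 17 vertices connects to 14 non-adjacent vertices via diagonals.
Total connections = 17 × 14 = 238, but each diagonal is counted twice.
Number of diagonals = 238 / 2 = 119.

119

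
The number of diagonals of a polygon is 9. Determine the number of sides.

Using d = n(n - 3)/2, we solve 9 = n(n - 3)/2.
So n(n - 3) = 18.
Testing n = 6: 6 * 3 = 18 = 18. Correct.
The polygon has 6 sides.

6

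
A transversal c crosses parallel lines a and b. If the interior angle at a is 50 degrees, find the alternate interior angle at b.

Alternate interior angles are equal: 50 degrees.

50 degrees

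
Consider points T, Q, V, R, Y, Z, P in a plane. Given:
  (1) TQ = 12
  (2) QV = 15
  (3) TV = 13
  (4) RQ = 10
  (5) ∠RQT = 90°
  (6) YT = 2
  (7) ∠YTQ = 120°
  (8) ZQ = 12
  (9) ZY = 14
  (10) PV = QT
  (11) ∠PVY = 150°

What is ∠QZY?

Step 1: By the law of cosines on triangle QTY: QY² = 12² + 2² − 2·12·2·cos(120°) = 172, so QY = 2·√43.
Step 2: By the inverse law of cosines on triangle QZY: cos(∠QZY) = (12² + 14² − (2·√43)²) / (2·12·14) = 168/336 = 0.5, so ∠QZY = 60°.

Therefore, the measure of angle ∠QZY = 60°.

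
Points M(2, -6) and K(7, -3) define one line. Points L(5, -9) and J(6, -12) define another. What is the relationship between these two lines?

Slope of line 1: m1 = (-3 - -6)/(7 - 2) = 3/5 = 3/5
Slope of line 2: m2 = (-12 - -9)/(6 - 5) = -3/1 = -3
m1 != m2 (3/5 != -3), so not parallel.
m1 * m2 = (3/5) * (-3) = -9/5 != -1, so not perpendicular.
The lines are neither parallel nor perpendicular.

Neither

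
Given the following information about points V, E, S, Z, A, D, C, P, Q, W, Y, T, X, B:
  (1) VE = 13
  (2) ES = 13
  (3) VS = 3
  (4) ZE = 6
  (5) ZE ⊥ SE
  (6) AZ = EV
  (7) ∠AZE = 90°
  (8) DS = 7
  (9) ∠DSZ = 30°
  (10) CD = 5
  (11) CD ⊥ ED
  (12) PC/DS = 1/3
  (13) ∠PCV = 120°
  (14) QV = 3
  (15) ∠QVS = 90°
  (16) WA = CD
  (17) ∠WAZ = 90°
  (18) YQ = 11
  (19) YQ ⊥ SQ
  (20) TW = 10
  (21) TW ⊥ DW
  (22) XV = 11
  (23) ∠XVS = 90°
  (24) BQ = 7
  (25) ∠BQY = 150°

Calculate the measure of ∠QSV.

Step 1: By the law of cosines on triangle SVQ: SQ² = 3² + 3² − 2·3·3·cos(90°) = 18, so SQ = 3·√2.
Step 2: By the inverse law of cosines on triangle QSV: cos(∠QSV) = ((3·√2)² + 3² − 3²) / (2·3·√2·3) = 18/25.46 = 0.7071, so ∠QSV = 45°.

Therefore, the measure of angle ∠QSV = 45°.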